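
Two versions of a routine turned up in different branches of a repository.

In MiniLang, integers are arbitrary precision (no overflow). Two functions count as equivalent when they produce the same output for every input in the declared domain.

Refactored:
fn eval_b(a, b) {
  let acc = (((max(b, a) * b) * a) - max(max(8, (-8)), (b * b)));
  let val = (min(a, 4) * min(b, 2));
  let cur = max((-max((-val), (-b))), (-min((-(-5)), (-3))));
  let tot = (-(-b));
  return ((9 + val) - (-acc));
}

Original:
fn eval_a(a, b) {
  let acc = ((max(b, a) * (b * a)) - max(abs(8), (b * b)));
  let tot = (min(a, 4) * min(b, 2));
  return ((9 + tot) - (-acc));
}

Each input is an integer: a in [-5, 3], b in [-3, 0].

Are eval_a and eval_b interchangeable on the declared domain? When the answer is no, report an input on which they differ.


Differences: min/max/abs usage differs; constant usage differs; local variable names differ; statement counts differ — yet all 36 inputs agree.
verdict: equivalent


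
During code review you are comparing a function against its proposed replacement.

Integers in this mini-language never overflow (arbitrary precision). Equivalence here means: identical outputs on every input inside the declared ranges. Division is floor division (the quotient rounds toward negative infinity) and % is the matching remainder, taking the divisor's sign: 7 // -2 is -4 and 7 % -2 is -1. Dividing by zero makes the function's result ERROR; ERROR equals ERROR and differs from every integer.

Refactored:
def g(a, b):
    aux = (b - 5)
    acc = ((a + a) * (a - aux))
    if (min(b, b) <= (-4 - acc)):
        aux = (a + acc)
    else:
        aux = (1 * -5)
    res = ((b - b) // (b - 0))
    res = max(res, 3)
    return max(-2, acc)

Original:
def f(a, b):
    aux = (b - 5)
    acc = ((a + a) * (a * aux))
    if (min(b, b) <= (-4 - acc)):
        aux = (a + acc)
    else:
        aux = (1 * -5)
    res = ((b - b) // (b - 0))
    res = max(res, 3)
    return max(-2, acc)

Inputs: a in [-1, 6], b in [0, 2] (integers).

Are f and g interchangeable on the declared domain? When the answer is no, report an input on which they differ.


Try a=1, b=1.
f: aux becomes -4; next acc becomes -8; next (min(b, b) <= (-4 - acc)) evaluates to true; next aux becomes -7; next res becomes 0; next res becomes 3; next final value -2
g: aux becomes -4; next acc becomes 10; next (min(b, b) <= (-4 - acc)) evaluates to false; next aux becomes -5; next res becomes 0; next res becomes 3; next final value 10
-2 against 10: the behavior changed.
verdict: not equivalent; witness: a=1, b=1


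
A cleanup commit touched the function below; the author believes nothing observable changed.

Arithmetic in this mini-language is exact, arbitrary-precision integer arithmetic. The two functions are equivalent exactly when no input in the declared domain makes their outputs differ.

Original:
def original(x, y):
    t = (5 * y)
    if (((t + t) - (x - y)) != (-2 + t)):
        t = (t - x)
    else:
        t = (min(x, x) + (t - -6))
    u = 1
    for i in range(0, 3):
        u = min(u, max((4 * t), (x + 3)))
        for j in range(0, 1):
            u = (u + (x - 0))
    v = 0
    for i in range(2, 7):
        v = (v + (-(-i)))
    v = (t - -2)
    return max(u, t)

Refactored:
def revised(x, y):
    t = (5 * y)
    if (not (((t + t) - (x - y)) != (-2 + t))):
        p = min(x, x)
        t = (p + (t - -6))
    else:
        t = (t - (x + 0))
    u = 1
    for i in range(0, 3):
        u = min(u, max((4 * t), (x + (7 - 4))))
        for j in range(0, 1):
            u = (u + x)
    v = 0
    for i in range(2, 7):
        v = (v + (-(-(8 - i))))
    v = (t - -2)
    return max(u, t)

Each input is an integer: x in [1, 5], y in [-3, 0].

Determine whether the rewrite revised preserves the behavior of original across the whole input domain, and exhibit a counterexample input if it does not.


Comparing the listings, the differences include: statement counts differ, and local variable names differ, and arithmetic usage differs, and constant usage differs, and boolean connective usage differs.
Tracing x=3, y=-2: original: t = -10; (((t + t) - (x - y)) != (-2 + t)) -> true; t = -13; u = 1; [i=0]; u = 1; [j=0]; u = 4; [i=1]; u = 4; [j=0]; u = 7; [i=2]; u = 6; [j=0]; u = 9; v = 0; [i=2]; v = 2; [i=3]; v = 5; [i=4]; v = 9; [i=5]; v = 14; [i=6]; v = 20; v = -11; return 9 | revised: t = -10; (not (((t + t) - (x - y)) != (-2 + t))) -> false; t = -13; u = 1; [i=0]; u = 1; [j=0]; u = 4; [i=1]; u = 4; [j=0]; u = 7; [i=2]; u = 6; [j=0]; u = 9; v = 0; [i=2]; v = 6; [i=3]; v = 11; [i=4]; v = 15; [i=5]; v = 18; [i=6]; v = 20; v = -11; return 9 — matching result 9.
Every one of the 20 inputs gives matching results.
verdict: equivalent


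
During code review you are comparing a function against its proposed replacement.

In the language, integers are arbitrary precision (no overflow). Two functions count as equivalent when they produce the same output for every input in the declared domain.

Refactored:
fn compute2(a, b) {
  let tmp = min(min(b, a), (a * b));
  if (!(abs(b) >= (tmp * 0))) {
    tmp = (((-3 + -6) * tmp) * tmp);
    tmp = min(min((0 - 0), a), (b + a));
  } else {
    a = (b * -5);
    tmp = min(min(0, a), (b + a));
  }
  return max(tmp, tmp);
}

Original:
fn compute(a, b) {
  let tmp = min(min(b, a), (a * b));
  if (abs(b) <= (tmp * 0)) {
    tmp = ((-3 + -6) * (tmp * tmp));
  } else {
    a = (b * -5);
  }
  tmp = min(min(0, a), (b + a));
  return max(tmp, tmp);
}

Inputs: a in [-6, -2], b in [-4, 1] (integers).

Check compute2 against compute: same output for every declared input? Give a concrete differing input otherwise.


Consider the input a=-6, b=0.
compute: tmp = -6; (abs(b) <= (tmp * 0)) -> true; tmp = -324; tmp = -6; return -6
compute2: tmp = -6; (!(abs(b) >= (tmp * 0))) -> false; a = 0; tmp = 0; return 0
-6 and 0 differ, so these are not the same function on this domain.
verdict: not equivalent; witness: a=-6, b=0


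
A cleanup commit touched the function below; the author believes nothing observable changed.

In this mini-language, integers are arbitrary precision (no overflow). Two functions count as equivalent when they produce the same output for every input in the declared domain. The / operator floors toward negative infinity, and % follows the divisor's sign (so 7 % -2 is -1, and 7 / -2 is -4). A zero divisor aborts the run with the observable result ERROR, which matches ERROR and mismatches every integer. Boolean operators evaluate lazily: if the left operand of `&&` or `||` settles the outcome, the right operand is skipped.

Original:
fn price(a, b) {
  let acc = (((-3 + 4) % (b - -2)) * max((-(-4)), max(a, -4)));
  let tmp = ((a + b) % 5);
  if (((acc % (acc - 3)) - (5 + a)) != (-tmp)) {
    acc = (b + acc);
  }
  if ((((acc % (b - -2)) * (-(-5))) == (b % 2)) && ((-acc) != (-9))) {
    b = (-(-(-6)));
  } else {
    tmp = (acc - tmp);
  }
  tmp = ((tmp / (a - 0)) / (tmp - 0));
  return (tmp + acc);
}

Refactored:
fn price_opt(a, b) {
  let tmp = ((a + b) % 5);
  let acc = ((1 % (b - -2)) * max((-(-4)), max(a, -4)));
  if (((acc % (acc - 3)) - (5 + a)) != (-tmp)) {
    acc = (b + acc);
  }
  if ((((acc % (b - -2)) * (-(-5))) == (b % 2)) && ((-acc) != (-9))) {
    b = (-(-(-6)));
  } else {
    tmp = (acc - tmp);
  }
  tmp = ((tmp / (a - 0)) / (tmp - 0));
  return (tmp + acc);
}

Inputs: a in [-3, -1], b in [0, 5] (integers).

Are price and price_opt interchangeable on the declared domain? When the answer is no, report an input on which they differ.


The two versions differ — the changes include constant usage differs; also arithmetic usage differs.
One worked example (a=-3, b=5) — price: acc = 4; tmp = 2; (((acc % (acc - 3)) - (5 + a)) != (-tmp)) -> false; ((((acc % (b - -2)) * (-(-5))) == (b % 2)) && ((-acc) != (-9))) -> false; tmp = 2; tmp = -1; return 3; price_opt: tmp = 2; acc = 4; (((acc % (acc - 3)) - (5 + a)) != (-tmp)) -> false; ((((acc % (b - -2)) * (-(-5))) == (b % 2)) && ((-acc) != (-9))) -> false; tmp = 2; tmp = -1; return 3; agreement on 3.
Checked all 18 inputs in the declared domain: the outputs agree on every one.
verdict: equivalent


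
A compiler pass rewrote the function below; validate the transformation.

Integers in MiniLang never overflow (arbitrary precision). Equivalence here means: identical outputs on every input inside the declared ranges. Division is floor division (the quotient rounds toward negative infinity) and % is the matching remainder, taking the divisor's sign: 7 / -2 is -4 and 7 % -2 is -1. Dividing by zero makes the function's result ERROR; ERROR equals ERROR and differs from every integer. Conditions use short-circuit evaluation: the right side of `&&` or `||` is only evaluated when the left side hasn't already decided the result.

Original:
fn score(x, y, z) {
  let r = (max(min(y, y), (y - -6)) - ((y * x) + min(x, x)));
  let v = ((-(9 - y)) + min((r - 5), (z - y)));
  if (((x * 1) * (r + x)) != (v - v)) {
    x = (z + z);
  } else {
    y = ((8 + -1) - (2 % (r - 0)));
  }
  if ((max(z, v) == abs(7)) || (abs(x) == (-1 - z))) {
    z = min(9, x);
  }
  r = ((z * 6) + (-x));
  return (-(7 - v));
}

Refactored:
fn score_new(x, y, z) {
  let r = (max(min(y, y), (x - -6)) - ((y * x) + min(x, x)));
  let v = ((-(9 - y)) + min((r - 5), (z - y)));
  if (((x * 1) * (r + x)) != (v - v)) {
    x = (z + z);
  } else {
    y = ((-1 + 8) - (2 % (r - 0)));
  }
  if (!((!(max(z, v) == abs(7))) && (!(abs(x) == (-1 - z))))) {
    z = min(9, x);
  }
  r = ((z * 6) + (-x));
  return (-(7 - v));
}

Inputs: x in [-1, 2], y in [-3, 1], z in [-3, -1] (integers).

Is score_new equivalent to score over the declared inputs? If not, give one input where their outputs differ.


On input x=-1, y=-3, z=-3, score returns -23 while score_new returns -21.
verdict: not equivalent; witness: x=-1, y=-3, z=-3


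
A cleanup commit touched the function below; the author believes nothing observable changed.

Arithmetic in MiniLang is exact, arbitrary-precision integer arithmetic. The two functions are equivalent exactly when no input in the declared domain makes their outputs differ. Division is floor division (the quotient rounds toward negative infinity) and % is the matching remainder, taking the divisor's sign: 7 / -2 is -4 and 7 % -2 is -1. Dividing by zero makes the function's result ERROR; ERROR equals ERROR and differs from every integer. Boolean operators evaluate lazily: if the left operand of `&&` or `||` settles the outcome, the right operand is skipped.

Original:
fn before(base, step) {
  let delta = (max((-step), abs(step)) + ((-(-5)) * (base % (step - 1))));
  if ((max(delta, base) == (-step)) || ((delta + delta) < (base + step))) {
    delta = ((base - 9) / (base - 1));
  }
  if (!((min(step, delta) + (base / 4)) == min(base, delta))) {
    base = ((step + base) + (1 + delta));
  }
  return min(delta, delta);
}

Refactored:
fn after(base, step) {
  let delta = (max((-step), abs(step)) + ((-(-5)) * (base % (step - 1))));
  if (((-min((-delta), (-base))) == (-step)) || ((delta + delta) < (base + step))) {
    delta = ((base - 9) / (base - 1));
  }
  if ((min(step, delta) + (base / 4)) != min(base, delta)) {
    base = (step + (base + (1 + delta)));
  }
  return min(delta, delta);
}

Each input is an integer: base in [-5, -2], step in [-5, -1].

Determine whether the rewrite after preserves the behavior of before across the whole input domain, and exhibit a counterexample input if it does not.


This is a faithful refactor — comparison usage differs, boolean connective usage differs, min/max/abs usage differs, but the computed results match everywhere.
Tracing base=-4, step=-5: before: delta=-15, then ((max(delta, base) == (-step)) || ((delta + delta) < (base + step))) is true, then delta=2, then (!((min(step, delta) + (base / 4)) == min(base, delta))) is true, then base=-6, then returns 2 | after: delta=-15, then (((-min((-delta), (-base))) == (-step)) || ((delta + delta) < (base + step))) is true, then delta=2, then ((min(step, delta) + (base / 4)) != min(base, delta)) is true, then base=-6, then returns 2 — matching result 2.
Checked all 20 inputs in the declared domain: the outputs agree on every one.
verdict: equivalent


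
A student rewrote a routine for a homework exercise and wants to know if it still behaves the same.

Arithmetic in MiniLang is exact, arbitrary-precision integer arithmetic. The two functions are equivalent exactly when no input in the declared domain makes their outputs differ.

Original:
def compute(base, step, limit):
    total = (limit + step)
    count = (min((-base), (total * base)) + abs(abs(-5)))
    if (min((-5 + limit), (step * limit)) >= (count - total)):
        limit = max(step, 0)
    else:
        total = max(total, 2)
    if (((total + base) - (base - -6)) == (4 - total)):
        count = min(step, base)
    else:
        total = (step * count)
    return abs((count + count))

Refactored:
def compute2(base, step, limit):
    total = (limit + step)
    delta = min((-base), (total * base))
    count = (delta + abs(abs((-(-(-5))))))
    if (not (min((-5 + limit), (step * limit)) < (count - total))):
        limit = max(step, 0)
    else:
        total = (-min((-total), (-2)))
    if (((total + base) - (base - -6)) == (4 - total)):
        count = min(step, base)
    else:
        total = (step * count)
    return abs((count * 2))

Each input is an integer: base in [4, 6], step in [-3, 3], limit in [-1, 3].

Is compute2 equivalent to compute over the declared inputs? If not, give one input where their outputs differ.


The two are interchangeable: min/max/abs usage differs; and constant usage differs; and statement counts differ; and boolean connective usage differs; and arithmetic usage differs; and local variable names differ; and comparison usage differs, and every declared input agrees.
Spot check at base=6, step=1, limit=3 — compute: total=4, then count=-1, then (min((-5 + limit), (step * limit)) >= (count - total)) is true, then limit=1, then (((total + base) - (base - -6)) == (4 - total)) is false, then total=-1, then returns 2. compute2: total=4, then delta=-6, then count=-1, then (not (min((-5 + limit), (step * limit)) < (count - total))) is true, then limit=1, then (((total + base) - (base - -6)) == (4 - total)) is false, then total=-1, then returns 2. Both give 2.
Every one of the 105 inputs gives matching results.
verdict: equivalent


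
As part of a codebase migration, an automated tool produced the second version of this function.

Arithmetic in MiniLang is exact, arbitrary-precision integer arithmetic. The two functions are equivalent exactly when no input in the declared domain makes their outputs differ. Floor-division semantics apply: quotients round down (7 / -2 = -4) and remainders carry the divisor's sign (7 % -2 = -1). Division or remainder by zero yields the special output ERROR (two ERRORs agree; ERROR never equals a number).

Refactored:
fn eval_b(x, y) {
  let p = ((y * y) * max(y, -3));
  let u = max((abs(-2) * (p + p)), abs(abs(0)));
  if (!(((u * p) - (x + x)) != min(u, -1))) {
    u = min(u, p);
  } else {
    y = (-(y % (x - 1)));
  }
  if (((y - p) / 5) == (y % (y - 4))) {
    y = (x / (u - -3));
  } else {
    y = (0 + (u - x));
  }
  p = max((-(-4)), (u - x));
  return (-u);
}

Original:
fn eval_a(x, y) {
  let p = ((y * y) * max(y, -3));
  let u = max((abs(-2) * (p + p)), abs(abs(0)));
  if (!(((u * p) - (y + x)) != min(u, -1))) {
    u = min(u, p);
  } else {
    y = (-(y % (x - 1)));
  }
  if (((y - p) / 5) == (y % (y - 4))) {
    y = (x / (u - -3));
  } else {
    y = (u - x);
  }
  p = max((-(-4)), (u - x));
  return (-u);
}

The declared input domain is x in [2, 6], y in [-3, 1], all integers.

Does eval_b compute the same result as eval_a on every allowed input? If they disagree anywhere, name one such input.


Evaluate both at x=2, y=-1.
eval_a: p = -1; u = 0; (!(((u * p) - (y + x)) != min(u, -1))) -> true; u = -1; (((y - p) / 5) == (y % (y - 4))) -> false; y = -3; p = 4; return 1
eval_b: p = -1; u = 0; (!(((u * p) - (x + x)) != min(u, -1))) -> false; y = 0; (((y - p) / 5) == (y % (y - 4))) -> true; y = 0; p = 4; return 0
1 and 0 differ, so these are not the same function on this domain.
verdict: not equivalent; witness: x=2, y=-1


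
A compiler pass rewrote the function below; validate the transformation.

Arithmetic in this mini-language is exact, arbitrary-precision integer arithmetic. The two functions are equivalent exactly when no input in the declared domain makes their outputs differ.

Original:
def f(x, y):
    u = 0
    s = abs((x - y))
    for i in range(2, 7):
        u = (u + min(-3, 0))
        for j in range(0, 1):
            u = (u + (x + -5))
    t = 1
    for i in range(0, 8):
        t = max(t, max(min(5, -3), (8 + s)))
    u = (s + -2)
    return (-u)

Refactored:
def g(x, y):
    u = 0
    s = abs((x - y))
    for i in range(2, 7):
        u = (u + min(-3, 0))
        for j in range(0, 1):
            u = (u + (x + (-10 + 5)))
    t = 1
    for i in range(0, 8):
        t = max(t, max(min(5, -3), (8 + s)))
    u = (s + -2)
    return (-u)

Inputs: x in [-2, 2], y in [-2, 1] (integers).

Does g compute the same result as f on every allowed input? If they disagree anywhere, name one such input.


Reading the diff, among the changes: constant usage differs, plus arithmetic usage differs.
Spot check at x=2, y=0 — f: u=0, then s=2, then (i=2), then u=-3, then (j=0), then u=-6, then (i=3), then u=-9, then (j=0), then u=-12, then (i=4), then u=-15, then (j=0), then u=-18, then (i=5), then u=-21, then (j=0), then u=-24, then (i=6), then u=-27, then (j=0), then u=-30, then t=1, then (i=0), then t=10, then (i=1), then t=10, then (i=2), then t=10, then (i=3), then t=10, then (i=4), then t=10, then (i=5), then t=10, then (i=6), then t=10, then (i=7), then t=10, then u=0, then returns 0. g: u=0, then s=2, then (i=2), then u=-3, then (j=0), then u=-6, then (i=3), then u=-9, then (j=0), then u=-12, then (i=4), then u=-15, then (j=0), then u=-18, then (i=5), then u=-21, then (j=0), then u=-24, then (i=6), then u=-27, then (j=0), then u=-30, then t=1, then (i=0), then t=10, then (i=1), then t=10, then (i=2), then t=10, then (i=3), then t=10, then (i=4), then t=10, then (i=5), then t=10, then (i=6), then t=10, then (i=7), then t=10, then u=0, then returns 0. Both give 0.
Checked all 20 inputs in the declared domain: the outputs agree on every one.
verdict: equivalent


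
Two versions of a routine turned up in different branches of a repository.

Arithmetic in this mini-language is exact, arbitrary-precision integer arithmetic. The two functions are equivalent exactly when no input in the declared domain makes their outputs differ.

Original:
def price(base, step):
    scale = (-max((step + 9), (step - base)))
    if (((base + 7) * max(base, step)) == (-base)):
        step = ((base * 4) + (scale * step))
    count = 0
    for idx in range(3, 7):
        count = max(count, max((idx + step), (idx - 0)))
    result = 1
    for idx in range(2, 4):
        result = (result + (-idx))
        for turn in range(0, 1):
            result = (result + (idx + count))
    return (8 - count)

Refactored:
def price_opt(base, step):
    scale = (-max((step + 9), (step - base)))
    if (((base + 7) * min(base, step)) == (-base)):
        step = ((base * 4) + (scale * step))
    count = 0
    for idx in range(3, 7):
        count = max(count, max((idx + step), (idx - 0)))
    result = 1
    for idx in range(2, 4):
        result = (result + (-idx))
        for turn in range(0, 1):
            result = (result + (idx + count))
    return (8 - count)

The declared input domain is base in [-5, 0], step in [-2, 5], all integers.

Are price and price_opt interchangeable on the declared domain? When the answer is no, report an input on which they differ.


These are not equivalent — on base=0, step=-2 the outputs split (-12 vs 2).
price: scale becomes -7; next (((base + 7) * max(base, step)) == (-base)) evaluates to true; next step becomes 14; next count becomes 0; next at idx=3:; next count becomes 17; next at idx=4:; next count becomes 18; next at idx=5:; next count becomes 19; next at idx=6:; next count becomes 20; next result becomes 1; next at idx=2:; next result becomes -1; next at turn=0:; next result becomes 21; next at idx=3:; next result becomes 18; next at turn=0:; next result becomes 41; next final value -12
price_opt: scale becomes -7; next (((base + 7) * min(base, step)) == (-base)) evaluates to false; next count becomes 0; next at idx=3:; next count becomes 3; next at idx=4:; next count becomes 4; next at idx=5:; next count becomes 5; next at idx=6:; next count becomes 6; next result becomes 1; next at idx=2:; next result becomes -1; next at turn=0:; next result becomes 7; next at idx=3:; next result becomes 4; next at turn=0:; next result becomes 13; next final value 2
verdict: not equivalent; witness: base=0, step=-2


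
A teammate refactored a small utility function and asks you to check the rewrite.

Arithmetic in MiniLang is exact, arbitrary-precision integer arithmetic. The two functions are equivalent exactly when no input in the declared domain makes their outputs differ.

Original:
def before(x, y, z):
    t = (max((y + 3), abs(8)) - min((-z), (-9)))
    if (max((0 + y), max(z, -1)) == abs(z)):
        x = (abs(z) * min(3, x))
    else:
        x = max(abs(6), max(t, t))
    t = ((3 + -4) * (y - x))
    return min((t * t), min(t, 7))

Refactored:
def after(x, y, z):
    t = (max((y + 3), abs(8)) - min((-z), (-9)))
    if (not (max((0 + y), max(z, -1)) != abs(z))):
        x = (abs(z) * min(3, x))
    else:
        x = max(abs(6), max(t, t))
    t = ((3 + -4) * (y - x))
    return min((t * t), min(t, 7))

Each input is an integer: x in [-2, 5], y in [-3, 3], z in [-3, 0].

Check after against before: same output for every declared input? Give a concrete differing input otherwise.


Changes here: boolean connective usage differs; comparison usage differs; the full 224-point sweep finds no disagreement.
verdict: equivalent


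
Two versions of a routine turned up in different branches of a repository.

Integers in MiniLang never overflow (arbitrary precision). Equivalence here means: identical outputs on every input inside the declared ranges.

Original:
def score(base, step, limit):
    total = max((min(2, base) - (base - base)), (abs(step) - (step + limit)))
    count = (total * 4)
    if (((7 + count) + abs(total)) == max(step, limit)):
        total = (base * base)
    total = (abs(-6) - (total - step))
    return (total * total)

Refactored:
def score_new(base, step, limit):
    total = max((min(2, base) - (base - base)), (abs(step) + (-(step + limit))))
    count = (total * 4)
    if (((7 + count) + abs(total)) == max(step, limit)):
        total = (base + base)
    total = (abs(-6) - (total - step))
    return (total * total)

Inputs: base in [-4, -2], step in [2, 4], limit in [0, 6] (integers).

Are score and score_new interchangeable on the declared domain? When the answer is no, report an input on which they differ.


On input base=-4, step=4, limit=1, score returns 36 while score_new returns 324.
verdict: not equivalent; witness: base=-4, step=4, limit=1


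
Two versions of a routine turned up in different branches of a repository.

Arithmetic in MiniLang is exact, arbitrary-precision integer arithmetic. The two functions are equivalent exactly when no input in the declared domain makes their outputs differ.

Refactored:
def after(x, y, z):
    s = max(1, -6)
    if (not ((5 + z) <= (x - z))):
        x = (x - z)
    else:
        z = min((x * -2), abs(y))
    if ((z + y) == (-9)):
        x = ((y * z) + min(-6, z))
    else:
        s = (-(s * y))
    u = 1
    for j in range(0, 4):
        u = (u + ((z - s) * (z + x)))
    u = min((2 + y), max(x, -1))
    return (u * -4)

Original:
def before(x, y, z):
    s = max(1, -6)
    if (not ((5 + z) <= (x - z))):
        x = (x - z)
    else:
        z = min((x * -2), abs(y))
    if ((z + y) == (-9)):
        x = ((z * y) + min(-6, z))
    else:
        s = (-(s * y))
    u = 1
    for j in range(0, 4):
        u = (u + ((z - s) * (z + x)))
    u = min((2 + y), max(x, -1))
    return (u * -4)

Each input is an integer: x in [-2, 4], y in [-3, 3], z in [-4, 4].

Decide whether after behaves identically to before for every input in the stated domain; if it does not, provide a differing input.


Behavior is preserved: although same computation, different form, the outputs never diverge.
As a probe, take x=2, y=0, z=-1: before runs s := 1 | (not ((5 + z) <= (x - z))): true | x := 3 | ((z + y) == (-9)): false | s := 0 | u := 1 | iter j=0: | u := -1 | iter j=1: | u := -3 | iter j=2: | u := -5 | iter j=3: | u := -7 | u := 2 | result -8; after runs s := 1 | (not ((5 + z) <= (x - z))): true | x := 3 | ((z + y) == (-9)): false | s := 0 | u := 1 | iter j=0: | u := -1 | iter j=1: | u := -3 | iter j=2: | u := -5 | iter j=3: | u := -7 | u := 2 | result -8; both end at -8.
Across all 441 domain points the two functions coincide.
verdict: equivalent


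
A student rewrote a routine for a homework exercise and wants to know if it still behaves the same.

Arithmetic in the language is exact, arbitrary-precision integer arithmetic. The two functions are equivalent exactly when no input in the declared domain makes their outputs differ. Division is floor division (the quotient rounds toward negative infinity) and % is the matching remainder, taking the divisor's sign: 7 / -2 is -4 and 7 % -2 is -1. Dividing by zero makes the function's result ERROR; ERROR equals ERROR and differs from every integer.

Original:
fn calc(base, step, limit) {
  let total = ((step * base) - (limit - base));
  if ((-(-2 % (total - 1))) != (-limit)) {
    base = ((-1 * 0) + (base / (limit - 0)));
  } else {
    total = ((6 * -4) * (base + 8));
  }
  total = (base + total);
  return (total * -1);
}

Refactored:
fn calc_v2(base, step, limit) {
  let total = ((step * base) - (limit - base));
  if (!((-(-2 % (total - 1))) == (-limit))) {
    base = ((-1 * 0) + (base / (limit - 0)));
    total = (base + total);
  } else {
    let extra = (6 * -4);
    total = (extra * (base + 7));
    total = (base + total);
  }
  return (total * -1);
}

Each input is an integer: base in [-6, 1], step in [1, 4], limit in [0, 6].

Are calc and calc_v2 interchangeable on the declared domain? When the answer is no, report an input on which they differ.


There is a counterexample at base=0, step=1, limit=0: 192 on one side, 168 on the other.
calc: total = 0; ((-(-2 % (total - 1))) != (-limit)) -> false; total = -192; total = -192; return 192
calc_v2: total = 0; (!((-(-2 % (total - 1))) == (-limit))) -> false; extra = -24; total = -168; total = -168; return 168
verdict: not equivalent; witness: base=0, step=1, limit=0


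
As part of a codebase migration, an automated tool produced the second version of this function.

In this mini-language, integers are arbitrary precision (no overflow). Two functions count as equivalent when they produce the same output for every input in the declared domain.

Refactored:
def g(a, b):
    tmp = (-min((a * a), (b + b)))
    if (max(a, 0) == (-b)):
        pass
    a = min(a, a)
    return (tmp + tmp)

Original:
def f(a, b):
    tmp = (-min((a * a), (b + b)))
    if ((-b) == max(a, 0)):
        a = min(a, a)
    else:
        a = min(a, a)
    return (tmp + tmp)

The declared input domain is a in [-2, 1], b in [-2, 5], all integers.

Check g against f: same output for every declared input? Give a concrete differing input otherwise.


Reading the diff, among the changes: min/max/abs usage differs; statement counts differ.
As a probe, take a=-1, b=-1: f runs tmp becomes 2; next ((-b) == max(a, 0)) evaluates to false; next a becomes -1; next final value 4; g runs tmp becomes 2; next (max(a, 0) == (-b)) evaluates to false; next a becomes -1; next final value 4; both end at 4.
An exhaustive pass over the 32 declared inputs shows identical outputs.
verdict: equivalent


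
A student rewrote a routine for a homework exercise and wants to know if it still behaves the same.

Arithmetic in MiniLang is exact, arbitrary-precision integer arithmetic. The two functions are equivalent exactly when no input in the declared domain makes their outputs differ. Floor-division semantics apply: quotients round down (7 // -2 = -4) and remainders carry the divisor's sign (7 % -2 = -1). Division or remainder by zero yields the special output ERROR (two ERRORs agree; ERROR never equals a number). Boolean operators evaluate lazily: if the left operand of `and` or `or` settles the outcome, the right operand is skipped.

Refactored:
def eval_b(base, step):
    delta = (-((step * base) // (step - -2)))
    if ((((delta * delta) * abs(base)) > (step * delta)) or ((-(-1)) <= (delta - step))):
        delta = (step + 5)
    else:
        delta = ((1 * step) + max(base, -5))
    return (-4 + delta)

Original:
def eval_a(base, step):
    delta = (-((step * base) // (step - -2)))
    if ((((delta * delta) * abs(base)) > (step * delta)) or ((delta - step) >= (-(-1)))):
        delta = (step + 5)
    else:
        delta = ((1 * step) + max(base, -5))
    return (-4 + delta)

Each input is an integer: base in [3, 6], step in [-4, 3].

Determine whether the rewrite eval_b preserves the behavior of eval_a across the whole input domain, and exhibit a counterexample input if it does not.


Side by side, the visible changes include: comparison usage differs.
Tracing base=3, step=-4: eval_a: delta=-6, then ((((delta * delta) * abs(base)) > (step * delta)) or ((delta - step) >= (-(-1)))) is true, then delta=1, then returns -3 | eval_b: delta=-6, then ((((delta * delta) * abs(base)) > (step * delta)) or ((-(-1)) <= (delta - step))) is true, then delta=1, then returns -3 — matching result -3.
Checked all 32 inputs in the declared domain: the outputs agree on every one.
verdict: equivalent


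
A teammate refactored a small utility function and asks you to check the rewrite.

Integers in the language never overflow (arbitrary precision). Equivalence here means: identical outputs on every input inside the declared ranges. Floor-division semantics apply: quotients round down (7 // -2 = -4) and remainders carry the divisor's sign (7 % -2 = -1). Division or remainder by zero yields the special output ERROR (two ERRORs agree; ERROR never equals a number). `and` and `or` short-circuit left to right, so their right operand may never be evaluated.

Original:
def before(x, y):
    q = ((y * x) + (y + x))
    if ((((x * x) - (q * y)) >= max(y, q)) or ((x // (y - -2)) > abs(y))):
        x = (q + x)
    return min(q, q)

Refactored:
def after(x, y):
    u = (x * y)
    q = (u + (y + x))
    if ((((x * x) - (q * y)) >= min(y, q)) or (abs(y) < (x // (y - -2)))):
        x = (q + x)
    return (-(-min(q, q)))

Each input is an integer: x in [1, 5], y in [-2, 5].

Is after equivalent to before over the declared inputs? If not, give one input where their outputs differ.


Consider the input x=2, y=-2.
before: q := -4 | divide-by-zero, output ERROR
after: u := -4 | q := -4 | ((((x * x) - (q * y)) >= min(y, q)) or (abs(y) < (x // (y - -2)))): true | x := -2 | result -4
ERROR and -4 differ, so these are not the same function on this domain.
verdict: not equivalent; witness: x=2, y=-2


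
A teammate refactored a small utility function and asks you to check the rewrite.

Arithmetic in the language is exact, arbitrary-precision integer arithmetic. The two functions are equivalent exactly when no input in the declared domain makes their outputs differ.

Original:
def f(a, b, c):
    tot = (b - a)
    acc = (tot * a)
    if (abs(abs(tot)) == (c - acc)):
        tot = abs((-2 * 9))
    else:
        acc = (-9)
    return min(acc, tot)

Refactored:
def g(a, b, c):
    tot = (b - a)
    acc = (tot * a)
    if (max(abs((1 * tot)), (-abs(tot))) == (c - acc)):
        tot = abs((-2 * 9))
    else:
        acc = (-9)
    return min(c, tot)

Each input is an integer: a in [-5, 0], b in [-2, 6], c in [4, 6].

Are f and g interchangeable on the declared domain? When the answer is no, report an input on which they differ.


Input a=-5, b=-2, c=4: -9 from f versus 3 from g.
verdict: not equivalent; witness: a=-5, b=-2, c=4


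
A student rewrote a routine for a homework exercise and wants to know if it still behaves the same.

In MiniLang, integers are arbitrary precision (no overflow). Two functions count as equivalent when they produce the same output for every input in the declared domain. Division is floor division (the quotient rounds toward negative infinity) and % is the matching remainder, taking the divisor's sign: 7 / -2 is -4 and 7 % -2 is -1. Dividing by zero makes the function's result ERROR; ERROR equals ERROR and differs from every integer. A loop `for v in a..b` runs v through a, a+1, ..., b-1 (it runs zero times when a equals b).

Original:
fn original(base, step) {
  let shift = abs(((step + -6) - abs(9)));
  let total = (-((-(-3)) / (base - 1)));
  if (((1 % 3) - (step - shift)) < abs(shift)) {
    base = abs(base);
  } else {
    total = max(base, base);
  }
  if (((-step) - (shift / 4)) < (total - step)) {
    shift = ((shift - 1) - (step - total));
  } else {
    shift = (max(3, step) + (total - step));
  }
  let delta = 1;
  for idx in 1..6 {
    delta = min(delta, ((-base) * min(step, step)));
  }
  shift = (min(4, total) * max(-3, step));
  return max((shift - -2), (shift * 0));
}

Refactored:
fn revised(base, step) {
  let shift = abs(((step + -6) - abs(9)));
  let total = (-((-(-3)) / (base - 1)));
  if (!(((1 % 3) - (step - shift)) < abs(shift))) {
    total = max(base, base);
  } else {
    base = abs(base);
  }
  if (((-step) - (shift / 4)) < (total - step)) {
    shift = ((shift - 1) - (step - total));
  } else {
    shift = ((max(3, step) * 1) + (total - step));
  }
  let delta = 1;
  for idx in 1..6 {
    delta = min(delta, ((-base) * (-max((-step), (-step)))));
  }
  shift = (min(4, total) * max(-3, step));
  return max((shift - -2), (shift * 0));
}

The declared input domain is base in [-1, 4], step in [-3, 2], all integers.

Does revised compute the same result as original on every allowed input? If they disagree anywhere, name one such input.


Changes here: arithmetic usage differs; also constant usage differs; also boolean connective usage differs; also min/max/abs usage differs; the full 36-point sweep finds no disagreement.
verdict: equivalent


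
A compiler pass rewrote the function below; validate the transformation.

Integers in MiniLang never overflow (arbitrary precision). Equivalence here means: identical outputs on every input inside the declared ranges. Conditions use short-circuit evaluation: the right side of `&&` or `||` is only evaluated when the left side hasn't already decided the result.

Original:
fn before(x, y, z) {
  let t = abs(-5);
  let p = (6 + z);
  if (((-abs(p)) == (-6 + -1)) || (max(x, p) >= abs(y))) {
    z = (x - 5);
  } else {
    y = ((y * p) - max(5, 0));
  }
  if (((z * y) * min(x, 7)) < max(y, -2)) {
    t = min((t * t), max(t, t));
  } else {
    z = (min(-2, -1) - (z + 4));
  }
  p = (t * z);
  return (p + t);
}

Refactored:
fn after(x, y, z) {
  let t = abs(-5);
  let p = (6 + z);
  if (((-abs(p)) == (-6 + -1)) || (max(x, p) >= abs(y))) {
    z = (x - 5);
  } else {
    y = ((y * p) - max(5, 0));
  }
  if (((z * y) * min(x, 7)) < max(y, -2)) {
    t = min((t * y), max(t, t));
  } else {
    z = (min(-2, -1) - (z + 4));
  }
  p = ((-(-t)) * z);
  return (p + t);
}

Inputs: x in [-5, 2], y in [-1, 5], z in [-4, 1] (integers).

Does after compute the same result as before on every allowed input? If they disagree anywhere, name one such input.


Not equivalent: x=-5, y=-1, z=-4 separates them (-45 vs 45).
before: t := 5 | p := 2 | (((-abs(p)) == (-6 + -1)) || (max(x, p) >= abs(y))): true | z := -10 | (((z * y) * min(x, 7)) < max(y, -2)): true | t := 5 | p := -50 | result -45
after: t := 5 | p := 2 | (((-abs(p)) == (-6 + -1)) || (max(x, p) >= abs(y))): true | z := -10 | (((z * y) * min(x, 7)) < max(y, -2)): true | t := -5 | p := 50 | result 45
verdict: not equivalent; witness: x=-5, y=-1, z=-4


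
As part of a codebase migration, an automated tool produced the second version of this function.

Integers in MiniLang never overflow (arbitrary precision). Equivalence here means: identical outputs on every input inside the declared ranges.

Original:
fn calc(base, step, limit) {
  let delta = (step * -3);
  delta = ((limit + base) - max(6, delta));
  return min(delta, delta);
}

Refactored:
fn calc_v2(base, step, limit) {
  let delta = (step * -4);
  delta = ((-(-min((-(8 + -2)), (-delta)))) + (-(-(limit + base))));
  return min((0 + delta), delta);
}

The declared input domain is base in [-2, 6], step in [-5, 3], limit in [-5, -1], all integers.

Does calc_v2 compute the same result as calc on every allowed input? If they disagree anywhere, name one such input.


Run the pair on base=-2, step=-5, limit=-5.
calc: delta = 15; delta = -22; return -22
calc_v2: delta = 20; delta = -27; return -27
-22 vs -27 — the two versions disagree here.
verdict: not equivalent; witness: base=-2, step=-5, limit=-5


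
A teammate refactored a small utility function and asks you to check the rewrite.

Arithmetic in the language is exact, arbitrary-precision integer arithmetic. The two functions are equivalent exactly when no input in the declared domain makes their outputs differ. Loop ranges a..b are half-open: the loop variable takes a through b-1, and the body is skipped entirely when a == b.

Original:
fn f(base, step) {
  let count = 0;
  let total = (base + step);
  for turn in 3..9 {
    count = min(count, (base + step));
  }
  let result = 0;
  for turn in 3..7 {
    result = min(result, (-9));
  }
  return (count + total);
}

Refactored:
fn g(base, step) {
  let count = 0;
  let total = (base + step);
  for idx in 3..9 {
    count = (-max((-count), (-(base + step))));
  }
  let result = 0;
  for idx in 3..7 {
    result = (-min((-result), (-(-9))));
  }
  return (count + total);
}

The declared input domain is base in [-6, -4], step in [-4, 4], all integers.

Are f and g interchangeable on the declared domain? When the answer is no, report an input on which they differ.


Equivalent. There is a behavioral-looking edit here, yet the outcome never shifts on this domain.
Across all 27 domain points the two functions coincide.
Spot check at base=-6, step=-4 — f: count = 0; total = -10; [turn=3]; count = -10; [turn=4]; count = -10; [turn=5]; count = -10; [turn=6]; count = -10; [turn=7]; count = -10; [turn=8]; count = -10; result = 0; [turn=3]; result = -9; [turn=4]; result = -9; [turn=5]; result = -9; [turn=6]; result = -9; return -20. g: count = 0; total = -10; [idx=3]; count = -10; [idx=4]; count = -10; [idx=5]; count = -10; [idx=6]; count = -10; [idx=7]; count = -10; [idx=8]; count = -10; result = 0; [idx=3]; result = 0; [idx=4]; result = 0; [idx=5]; result = 0; [idx=6]; result = 0; return -20. Both give -20.
verdict: equivalent


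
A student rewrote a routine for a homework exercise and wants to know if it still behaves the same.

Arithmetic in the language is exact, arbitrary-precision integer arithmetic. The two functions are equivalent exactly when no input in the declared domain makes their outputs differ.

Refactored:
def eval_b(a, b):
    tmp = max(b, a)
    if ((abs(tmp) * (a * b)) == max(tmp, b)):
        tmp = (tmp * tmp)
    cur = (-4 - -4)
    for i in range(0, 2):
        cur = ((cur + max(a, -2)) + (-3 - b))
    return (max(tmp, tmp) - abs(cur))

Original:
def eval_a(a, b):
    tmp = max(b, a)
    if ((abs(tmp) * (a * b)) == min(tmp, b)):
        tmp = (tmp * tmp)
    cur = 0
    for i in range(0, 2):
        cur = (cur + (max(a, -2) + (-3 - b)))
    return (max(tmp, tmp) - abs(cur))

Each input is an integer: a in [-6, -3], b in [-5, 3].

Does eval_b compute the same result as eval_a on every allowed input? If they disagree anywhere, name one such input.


The one real change (`min(tmp, b)` became `max(tmp, b)`) has no effect anywhere in the declared ranges; all 36 inputs agree.
verdict: equivalent


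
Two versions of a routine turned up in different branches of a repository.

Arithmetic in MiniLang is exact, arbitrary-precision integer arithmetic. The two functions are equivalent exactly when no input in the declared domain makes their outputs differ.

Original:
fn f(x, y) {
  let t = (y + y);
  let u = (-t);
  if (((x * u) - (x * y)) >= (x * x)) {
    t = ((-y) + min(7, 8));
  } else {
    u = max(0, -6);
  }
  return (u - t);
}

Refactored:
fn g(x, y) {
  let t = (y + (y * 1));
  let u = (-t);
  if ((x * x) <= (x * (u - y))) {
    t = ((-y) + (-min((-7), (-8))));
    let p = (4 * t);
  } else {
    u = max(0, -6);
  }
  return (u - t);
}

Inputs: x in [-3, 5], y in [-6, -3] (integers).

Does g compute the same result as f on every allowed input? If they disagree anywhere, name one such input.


Consider the input x=0, y=-6.
f: t := -12 | u := 12 | (((x * u) - (x * y)) >= (x * x)): true | t := 13 | result -1
g: t := -12 | u := 12 | ((x * x) <= (x * (u - y))): true | t := 14 | p := 56 | result -2
-1 != -2, so the rewrite changes behavior.
verdict: not equivalent; witness: x=0, y=-6
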